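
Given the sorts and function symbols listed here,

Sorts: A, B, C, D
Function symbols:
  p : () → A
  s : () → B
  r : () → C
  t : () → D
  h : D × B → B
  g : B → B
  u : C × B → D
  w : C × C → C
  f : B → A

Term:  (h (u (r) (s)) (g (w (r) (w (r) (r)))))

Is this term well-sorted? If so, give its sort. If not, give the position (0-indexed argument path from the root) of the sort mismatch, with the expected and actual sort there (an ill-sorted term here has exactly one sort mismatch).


ill-sorted at position [1, 0]: expected B, got C

    (r) : C
    (s) : B
  (u (r) (s)) : D
      (r) : C
        (r) : C
        (r) : C
      (w (r) (r)) : C
    (w (r) (w (r) (r))) : C
  (g (w (r) (w (r) (r)))) : ✗ arg 0 at [1, 0] has sort C, expected B


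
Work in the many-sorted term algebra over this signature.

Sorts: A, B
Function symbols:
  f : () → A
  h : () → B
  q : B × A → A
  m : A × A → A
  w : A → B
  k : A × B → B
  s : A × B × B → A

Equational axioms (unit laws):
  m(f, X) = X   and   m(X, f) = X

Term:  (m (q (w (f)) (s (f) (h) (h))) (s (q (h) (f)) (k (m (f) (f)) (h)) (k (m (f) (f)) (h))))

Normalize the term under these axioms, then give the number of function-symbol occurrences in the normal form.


1. (m (q (w (f)) (s (f) (h) (h))) (s (q (h) (f)) (k (m (f) (f)) (h)) (k (m (f) (f)) (h))))  →  (m (q (w (f)) (s (f) (h) (h))) (s (q (h) (f)) (k (f) (h)) (k (m (f) (f)) (h))))
2. (m (q (w (f)) (s (f) (h) (h))) (s (q (h) (f)) (k (f) (h)) (k (m (f) (f)) (h))))  →  (m (q (w (f)) (s (f) (h) (h))) (s (q (h) (f)) (k (f) (h)) (k (f) (h))))
normal form: (m (q (w (f)) (s (f) (h) (h))) (s (q (h) (f)) (k (f) (h)) (k (f) (h))))

size = 18


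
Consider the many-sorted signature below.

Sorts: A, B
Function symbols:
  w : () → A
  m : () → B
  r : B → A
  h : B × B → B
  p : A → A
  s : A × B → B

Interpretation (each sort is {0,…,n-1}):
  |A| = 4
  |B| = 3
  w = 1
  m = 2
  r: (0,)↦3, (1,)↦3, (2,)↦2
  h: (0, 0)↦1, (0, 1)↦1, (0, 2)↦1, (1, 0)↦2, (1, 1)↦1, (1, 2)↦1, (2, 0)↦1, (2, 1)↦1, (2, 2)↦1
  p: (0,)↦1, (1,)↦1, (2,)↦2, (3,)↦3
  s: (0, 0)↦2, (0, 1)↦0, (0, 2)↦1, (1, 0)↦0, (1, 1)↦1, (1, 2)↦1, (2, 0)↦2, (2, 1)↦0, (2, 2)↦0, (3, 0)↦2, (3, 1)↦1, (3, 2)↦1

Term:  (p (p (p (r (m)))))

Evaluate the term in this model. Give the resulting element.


value = 2

  m = 2
  (r (m)) = r(2,) = 2
  (p (r (m))) = p(2,) = 2
  (p (p (r (m)))) = p(2,) = 2
  (p (p (p (r (m))))) = p(2,) = 2


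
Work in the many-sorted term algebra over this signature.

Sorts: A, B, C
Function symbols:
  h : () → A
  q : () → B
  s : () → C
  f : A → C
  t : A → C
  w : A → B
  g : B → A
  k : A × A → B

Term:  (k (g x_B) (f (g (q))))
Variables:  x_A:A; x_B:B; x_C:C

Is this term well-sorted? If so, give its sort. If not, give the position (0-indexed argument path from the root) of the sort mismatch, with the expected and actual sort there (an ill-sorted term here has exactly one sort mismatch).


ill-sorted at position [1]: expected A, got C

    x_B : B
  (g x_B) : A
      (q) : B
    (g (q)) : A
  (f (g (q))) : C
(k (g x_B) (f (g (q)))) : ✗ arg 1 at [1] has sort C, expected A


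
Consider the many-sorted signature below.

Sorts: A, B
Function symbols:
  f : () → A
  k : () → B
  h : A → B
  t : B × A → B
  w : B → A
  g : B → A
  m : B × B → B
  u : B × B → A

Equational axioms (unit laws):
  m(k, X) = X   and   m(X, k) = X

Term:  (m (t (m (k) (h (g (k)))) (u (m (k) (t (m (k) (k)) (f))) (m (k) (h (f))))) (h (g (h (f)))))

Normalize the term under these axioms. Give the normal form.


1. (m (t (m (k) (h (g (k)))) (u (m (k) (t (m (k) (k)) (f))) (m (k) (h (f))))) (h (g (h (f)))))  →  (m (t (h (g (k))) (u (m (k) (t (m (k) (k)) (f))) (m (k) (h (f))))) (h (g (h (f)))))
2. (m (t (h (g (k))) (u (m (k) (t (m (k) (k)) (f))) (m (k) (h (f))))) (h (g (h (f)))))  →  (m (t (h (g (k))) (u (t (m (k) (k)) (f)) (m (k) (h (f))))) (h (g (h (f)))))
3. (m (t (h (g (k))) (u (t (m (k) (k)) (f)) (m (k) (h (f))))) (h (g (h (f)))))  →  (m (t (h (g (k))) (u (t (k) (f)) (m (k) (h (f))))) (h (g (h (f)))))
4. (m (t (h (g (k))) (u (t (k) (f)) (m (k) (h (f))))) (h (g (h (f)))))  →  (m (t (h (g (k))) (u (t (k) (f)) (h (f)))) (h (g (h (f)))))

normal form = (m (t (h (g (k))) (u (t (k) (f)) (h (f)))) (h (g (h (f)))))


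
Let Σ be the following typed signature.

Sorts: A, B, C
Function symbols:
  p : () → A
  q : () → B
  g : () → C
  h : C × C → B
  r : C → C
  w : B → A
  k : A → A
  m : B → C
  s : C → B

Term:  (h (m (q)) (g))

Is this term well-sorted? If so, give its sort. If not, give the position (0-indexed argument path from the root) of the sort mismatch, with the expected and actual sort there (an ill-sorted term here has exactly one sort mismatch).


    (q) : B
  (m (q)) : C
  (g) : C
(h (m (q)) (g)) : B

well-sorted; sort = B


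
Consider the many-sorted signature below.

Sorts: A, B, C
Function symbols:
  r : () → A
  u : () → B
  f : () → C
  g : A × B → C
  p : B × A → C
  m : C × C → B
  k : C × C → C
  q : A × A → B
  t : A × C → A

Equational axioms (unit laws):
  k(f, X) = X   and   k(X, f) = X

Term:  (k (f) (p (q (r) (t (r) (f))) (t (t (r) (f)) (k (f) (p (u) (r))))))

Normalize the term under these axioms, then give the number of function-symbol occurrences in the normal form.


size = 13

1. (k (f) (p (q (r) (t (r) (f))) (t (t (r) (f)) (k (f) (p (u) (r))))))  →  (p (q (r) (t (r) (f))) (t (t (r) (f)) (k (f) (p (u) (r)))))
2. (p (q (r) (t (r) (f))) (t (t (r) (f)) (k (f) (p (u) (r)))))  →  (p (q (r) (t (r) (f))) (t (t (r) (f)) (p (u) (r))))
normal form: (p (q (r) (t (r) (f))) (t (t (r) (f)) (p (u) (r))))


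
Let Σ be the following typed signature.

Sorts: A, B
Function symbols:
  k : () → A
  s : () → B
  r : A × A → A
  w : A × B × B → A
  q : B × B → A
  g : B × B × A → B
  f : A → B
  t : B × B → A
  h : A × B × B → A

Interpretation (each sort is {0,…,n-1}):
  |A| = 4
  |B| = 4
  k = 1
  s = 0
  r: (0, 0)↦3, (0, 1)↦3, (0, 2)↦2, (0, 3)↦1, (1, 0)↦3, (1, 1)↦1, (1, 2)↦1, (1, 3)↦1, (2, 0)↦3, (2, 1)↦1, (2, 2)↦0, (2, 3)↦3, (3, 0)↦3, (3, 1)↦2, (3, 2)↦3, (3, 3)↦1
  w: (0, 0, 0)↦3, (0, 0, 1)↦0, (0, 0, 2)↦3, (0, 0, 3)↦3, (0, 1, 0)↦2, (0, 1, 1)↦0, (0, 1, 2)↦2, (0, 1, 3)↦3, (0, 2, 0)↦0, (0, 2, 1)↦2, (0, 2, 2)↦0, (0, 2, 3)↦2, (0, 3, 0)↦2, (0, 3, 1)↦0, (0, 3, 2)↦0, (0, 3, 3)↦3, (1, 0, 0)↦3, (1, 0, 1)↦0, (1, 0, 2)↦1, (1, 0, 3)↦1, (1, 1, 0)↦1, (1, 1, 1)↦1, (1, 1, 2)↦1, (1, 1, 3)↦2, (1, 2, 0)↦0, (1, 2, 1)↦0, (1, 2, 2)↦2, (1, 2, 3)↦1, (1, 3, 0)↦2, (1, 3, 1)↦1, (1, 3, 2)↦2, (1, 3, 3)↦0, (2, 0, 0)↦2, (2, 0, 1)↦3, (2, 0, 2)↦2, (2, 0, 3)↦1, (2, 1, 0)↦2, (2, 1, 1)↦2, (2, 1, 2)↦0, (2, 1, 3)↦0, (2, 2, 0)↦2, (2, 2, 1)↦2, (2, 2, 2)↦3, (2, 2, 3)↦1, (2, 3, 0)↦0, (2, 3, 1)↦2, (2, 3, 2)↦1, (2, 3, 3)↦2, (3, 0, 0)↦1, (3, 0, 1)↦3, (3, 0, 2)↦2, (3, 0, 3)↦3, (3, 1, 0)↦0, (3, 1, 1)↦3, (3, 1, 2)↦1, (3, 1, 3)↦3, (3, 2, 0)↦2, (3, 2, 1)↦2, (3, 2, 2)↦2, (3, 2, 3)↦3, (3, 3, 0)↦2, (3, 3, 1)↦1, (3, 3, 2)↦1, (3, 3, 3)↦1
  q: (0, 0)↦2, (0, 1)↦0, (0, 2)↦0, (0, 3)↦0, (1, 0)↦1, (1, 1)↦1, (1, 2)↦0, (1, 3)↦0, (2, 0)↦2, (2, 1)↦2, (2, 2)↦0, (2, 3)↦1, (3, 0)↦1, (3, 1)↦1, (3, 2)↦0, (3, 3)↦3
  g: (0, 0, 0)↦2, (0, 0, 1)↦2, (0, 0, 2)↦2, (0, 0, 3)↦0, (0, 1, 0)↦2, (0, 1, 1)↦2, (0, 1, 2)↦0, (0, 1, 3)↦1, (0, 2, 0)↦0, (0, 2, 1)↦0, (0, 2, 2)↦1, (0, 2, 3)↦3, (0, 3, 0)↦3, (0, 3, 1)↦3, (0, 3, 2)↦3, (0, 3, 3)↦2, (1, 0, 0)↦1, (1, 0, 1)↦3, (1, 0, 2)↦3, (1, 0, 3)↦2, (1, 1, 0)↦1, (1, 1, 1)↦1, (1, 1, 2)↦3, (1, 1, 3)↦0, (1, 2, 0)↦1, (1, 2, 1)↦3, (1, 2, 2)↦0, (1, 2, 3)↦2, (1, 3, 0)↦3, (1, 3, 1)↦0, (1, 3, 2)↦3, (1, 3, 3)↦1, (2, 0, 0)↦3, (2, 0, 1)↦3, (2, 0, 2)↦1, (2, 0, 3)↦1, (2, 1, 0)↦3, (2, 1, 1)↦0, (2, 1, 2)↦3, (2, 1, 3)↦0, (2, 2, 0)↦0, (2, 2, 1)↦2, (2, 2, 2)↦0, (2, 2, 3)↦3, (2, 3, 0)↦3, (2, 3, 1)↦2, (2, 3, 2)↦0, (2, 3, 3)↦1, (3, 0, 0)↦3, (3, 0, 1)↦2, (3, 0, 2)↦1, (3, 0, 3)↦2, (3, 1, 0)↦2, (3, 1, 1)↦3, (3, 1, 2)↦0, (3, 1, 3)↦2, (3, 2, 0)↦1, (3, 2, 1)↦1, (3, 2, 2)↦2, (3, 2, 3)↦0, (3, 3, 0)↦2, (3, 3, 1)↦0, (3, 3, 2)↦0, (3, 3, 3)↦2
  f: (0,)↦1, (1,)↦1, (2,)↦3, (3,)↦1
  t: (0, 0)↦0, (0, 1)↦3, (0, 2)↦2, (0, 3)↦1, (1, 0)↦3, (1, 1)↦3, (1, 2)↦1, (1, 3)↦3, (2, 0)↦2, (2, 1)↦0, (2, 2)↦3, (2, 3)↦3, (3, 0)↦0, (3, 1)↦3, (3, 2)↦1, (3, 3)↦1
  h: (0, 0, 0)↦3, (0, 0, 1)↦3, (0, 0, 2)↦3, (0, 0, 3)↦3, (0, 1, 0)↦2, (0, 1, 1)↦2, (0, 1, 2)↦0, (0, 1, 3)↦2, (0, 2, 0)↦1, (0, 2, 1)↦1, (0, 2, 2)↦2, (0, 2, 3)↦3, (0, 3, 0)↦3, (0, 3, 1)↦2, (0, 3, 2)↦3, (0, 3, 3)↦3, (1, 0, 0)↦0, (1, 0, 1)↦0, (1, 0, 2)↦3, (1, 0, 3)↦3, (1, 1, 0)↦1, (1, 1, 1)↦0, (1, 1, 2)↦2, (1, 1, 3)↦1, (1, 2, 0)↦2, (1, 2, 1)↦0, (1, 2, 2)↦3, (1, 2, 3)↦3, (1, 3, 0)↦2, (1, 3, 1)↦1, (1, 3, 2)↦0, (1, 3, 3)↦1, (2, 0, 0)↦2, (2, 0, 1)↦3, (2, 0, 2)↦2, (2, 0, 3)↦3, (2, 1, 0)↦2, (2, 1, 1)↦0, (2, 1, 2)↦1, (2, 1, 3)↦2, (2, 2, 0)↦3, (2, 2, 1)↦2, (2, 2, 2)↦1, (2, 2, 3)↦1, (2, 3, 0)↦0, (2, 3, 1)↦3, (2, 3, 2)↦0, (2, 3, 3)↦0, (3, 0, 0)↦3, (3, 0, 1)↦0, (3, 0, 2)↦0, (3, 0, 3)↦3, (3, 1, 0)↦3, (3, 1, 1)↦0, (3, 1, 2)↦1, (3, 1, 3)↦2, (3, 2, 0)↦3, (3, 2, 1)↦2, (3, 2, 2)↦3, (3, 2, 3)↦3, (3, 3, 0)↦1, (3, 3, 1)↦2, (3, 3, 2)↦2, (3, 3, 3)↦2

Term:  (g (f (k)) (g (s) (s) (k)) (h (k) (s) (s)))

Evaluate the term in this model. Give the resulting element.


  k = 1
  (f (k)) = f(1,) = 1
  s = 0
  s = 0
  k = 1
  (g (s) (s) (k)) = g(0, 0, 1) = 2
  k = 1
  s = 0
  s = 0
  (h (k) (s) (s)) = h(1, 0, 0) = 0
  (g (f (k)) (g (s) (s) (k)) (h (k) (s) (s))) = g(1, 2, 0) = 1

value = 1


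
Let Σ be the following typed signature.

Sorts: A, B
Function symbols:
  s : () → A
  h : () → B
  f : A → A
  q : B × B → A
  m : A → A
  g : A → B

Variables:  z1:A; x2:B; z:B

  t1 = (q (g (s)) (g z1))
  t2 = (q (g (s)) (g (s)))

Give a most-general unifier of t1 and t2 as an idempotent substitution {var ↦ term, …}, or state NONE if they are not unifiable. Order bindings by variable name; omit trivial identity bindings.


{z1 ↦ (s)}


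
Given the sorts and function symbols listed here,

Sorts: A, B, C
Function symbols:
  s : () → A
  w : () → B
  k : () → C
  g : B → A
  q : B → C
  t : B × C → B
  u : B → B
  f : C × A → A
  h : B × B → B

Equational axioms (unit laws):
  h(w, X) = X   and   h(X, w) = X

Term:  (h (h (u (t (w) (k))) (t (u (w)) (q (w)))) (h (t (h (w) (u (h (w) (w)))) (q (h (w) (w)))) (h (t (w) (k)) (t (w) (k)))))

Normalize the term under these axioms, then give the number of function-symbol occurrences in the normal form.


1. (h (h (u (t (w) (k))) (t (u (w)) (q (w)))) (h (t (h (w) (u (h (w) (w)))) (q (h (w) (w)))) (h (t (w) (k)) (t (w) (k)))))  →  (h (h (u (t (w) (k))) (t (u (w)) (q (w)))) (h (t (u (h (w) (w))) (q (h (w) (w)))) (h (t (w) (k)) (t (w) (k)))))
2. (h (h (u (t (w) (k))) (t (u (w)) (q (w)))) (h (t (u (h (w) (w))) (q (h (w) (w)))) (h (t (w) (k)) (t (w) (k)))))  →  (h (h (u (t (w) (k))) (t (u (w)) (q (w)))) (h (t (u (w)) (q (h (w) (w)))) (h (t (w) (k)) (t (w) (k)))))
3. (h (h (u (t (w) (k))) (t (u (w)) (q (w)))) (h (t (u (w)) (q (h (w) (w)))) (h (t (w) (k)) (t (w) (k)))))  →  (h (h (u (t (w) (k))) (t (u (w)) (q (w)))) (h (t (u (w)) (q (w))) (h (t (w) (k)) (t (w) (k)))))
normal form: (h (h (u (t (w) (k))) (t (u (w)) (q (w)))) (h (t (u (w)) (q (w))) (h (t (w) (k)) (t (w) (k)))))

size = 24


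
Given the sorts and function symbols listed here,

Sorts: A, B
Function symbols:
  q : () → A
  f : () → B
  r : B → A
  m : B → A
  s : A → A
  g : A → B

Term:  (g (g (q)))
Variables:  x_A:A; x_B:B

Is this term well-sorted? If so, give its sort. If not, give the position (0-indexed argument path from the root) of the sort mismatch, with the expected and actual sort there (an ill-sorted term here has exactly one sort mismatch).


ill-sorted at position [0]: expected A, got B

    (q) : A
  (g (q)) : B
(g (g (q))) : ✗ arg 0 at [0] has sort B, expected A


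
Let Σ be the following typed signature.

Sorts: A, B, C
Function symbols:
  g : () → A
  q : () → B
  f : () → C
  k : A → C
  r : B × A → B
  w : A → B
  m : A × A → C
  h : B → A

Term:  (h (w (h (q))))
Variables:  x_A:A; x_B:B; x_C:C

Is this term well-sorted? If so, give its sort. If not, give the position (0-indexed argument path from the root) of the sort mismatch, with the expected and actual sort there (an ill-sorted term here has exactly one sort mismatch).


well-sorted; sort = A

      (q) : B
    (h (q)) : A
  (w (h (q))) : B
(h (w (h (q)))) : A


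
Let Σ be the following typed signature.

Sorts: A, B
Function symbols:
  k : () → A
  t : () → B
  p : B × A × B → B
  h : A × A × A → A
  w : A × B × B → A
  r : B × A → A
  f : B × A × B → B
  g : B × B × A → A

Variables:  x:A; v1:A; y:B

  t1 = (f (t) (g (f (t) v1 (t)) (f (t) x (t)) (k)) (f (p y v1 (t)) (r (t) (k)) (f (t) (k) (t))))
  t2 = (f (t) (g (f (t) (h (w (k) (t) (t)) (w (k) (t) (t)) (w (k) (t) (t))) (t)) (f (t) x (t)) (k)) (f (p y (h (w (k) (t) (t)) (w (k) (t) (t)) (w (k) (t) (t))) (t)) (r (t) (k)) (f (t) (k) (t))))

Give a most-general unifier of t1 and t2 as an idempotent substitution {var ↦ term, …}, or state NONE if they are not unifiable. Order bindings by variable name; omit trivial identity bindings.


{v1 ↦ (h (w (k) (t) (t)) (w (k) (t) (t)) (w (k) (t) (t)))}


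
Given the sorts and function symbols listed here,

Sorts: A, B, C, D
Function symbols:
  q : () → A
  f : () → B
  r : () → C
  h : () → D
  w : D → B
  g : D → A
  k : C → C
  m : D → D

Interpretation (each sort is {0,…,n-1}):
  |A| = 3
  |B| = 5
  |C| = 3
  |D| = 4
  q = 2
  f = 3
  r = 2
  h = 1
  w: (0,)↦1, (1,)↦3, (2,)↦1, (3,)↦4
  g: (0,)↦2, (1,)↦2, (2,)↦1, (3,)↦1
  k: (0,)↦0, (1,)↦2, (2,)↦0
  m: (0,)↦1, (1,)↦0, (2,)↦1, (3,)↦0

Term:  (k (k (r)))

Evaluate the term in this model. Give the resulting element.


value = 0

  r = 2
  (k (r)) = k(2,) = 0
  (k (k (r))) = k(0,) = 0


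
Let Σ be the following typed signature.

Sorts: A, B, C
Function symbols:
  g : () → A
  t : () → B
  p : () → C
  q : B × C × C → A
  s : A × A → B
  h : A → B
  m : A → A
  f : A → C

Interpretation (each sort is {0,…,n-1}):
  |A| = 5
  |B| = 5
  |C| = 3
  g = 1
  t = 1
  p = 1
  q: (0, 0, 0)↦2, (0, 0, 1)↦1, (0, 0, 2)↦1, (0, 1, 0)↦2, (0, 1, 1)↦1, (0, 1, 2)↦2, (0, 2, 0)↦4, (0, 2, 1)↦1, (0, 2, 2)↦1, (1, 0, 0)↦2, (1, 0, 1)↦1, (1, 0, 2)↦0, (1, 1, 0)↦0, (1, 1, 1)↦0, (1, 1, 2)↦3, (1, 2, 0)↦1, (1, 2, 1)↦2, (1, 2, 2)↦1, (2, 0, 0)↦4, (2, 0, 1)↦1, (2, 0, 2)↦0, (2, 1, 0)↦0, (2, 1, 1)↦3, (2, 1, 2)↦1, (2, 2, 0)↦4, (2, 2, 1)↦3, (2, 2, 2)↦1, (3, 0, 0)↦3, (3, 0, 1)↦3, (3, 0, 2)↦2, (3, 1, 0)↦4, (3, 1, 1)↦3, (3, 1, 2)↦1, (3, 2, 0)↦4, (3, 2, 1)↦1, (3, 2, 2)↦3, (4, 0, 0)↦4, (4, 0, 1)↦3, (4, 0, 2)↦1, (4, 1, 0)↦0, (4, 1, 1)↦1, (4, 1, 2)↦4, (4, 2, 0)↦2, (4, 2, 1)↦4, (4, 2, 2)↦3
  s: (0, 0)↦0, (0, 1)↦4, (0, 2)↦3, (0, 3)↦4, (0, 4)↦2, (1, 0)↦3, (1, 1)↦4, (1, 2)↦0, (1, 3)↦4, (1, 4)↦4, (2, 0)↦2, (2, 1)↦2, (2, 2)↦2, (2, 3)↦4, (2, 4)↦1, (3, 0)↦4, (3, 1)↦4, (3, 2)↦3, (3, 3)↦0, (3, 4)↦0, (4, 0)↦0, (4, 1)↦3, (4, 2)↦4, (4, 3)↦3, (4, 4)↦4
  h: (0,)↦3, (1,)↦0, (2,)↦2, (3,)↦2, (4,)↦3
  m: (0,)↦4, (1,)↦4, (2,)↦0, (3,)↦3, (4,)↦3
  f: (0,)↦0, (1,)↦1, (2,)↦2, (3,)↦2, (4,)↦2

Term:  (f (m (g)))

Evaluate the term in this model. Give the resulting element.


value = 2

  g = 1
  (m (g)) = m(1,) = 4
  (f (m (g))) = f(4,) = 2


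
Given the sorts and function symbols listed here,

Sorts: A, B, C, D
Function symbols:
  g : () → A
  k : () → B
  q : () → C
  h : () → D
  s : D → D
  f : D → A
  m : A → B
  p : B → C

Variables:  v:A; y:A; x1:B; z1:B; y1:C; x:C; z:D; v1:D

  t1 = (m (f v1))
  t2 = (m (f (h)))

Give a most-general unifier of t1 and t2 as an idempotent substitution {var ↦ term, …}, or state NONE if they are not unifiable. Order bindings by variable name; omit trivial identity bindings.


{v1 ↦ (h)}


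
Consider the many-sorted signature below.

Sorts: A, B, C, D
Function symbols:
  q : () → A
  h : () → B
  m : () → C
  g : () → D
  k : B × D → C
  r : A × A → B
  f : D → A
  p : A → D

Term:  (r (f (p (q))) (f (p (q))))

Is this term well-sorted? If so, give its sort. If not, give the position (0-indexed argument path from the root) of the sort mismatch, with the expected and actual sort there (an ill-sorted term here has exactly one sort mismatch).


      (q) : A
    (p (q)) : D
  (f (p (q))) : A
      (q) : A
    (p (q)) : D
  (f (p (q))) : A
(r (f (p (q))) (f (p (q)))) : B

well-sorted; sort = B


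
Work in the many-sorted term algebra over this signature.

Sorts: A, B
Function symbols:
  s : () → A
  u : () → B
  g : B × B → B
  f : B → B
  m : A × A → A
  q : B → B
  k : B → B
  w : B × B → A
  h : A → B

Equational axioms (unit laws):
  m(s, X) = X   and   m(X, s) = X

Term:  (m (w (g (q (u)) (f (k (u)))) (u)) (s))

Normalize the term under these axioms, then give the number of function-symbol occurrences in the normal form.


1. (m (w (g (q (u)) (f (k (u)))) (u)) (s))  →  (w (g (q (u)) (f (k (u)))) (u))
normal form: (w (g (q (u)) (f (k (u)))) (u))

size = 8


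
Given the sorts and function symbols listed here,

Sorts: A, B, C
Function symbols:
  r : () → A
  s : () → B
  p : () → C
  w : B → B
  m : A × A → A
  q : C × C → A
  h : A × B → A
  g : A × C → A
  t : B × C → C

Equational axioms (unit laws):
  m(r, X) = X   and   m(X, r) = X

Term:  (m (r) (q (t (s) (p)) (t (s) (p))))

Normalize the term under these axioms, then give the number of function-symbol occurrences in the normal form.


1. (m (r) (q (t (s) (p)) (t (s) (p))))  →  (q (t (s) (p)) (t (s) (p)))
normal form: (q (t (s) (p)) (t (s) (p)))

size = 7


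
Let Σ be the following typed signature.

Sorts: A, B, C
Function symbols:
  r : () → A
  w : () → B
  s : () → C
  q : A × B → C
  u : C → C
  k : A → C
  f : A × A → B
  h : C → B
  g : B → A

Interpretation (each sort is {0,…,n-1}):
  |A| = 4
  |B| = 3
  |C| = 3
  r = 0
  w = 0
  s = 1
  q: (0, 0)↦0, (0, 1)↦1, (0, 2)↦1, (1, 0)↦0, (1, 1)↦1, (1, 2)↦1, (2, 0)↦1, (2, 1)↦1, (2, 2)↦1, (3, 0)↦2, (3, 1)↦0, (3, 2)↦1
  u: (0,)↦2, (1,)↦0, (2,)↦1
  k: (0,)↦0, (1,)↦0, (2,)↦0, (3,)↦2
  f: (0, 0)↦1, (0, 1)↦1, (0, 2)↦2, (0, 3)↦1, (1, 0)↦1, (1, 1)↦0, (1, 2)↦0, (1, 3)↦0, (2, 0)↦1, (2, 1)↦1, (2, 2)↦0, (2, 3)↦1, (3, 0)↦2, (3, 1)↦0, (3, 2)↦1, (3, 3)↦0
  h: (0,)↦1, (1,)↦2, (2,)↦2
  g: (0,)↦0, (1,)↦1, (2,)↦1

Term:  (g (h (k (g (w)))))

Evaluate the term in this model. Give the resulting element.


  w = 0
  (g (w)) = g(0,) = 0
  (k (g (w))) = k(0,) = 0
  (h (k (g (w)))) = h(0,) = 1
  (g (h (k (g (w))))) = g(1,) = 1

value = 1


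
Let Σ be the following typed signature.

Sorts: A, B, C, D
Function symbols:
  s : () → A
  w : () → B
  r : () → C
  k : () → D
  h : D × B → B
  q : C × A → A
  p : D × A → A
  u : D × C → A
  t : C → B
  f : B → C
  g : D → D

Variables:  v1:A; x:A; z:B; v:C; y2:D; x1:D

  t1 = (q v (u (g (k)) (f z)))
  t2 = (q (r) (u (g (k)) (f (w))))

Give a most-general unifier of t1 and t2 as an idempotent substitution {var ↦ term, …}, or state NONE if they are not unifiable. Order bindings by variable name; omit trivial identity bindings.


{v ↦ (r), z ↦ (w)}


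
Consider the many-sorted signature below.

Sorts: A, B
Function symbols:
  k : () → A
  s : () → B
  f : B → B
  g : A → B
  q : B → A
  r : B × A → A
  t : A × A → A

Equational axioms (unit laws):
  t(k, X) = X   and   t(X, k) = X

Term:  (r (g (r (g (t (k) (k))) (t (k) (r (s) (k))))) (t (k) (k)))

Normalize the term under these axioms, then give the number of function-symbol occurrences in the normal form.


size = 9

1. (r (g (r (g (t (k) (k))) (t (k) (r (s) (k))))) (t (k) (k)))  →  (r (g (r (g (k)) (t (k) (r (s) (k))))) (t (k) (k)))
2. (r (g (r (g (k)) (t (k) (r (s) (k))))) (t (k) (k)))  →  (r (g (r (g (k)) (r (s) (k)))) (t (k) (k)))
3. (r (g (r (g (k)) (r (s) (k)))) (t (k) (k)))  →  (r (g (r (g (k)) (r (s) (k)))) (k))
normal form: (r (g (r (g (k)) (r (s) (k)))) (k))


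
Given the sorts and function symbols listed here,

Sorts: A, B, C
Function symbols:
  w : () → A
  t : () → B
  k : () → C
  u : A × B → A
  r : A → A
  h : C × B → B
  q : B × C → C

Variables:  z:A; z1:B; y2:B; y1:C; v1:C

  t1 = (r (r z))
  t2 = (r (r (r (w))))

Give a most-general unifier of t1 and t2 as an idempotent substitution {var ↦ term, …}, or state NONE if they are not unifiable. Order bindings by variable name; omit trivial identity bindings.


{z ↦ (r (w))}


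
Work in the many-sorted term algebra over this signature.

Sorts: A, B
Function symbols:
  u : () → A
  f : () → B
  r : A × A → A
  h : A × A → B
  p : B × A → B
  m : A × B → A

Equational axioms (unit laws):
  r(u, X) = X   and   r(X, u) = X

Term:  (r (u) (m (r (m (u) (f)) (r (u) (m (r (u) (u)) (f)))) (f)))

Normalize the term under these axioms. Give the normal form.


normal form = (m (r (m (u) (f)) (m (u) (f))) (f))

1. (r (u) (m (r (m (u) (f)) (r (u) (m (r (u) (u)) (f)))) (f)))  →  (m (r (m (u) (f)) (r (u) (m (r (u) (u)) (f)))) (f))
2. (m (r (m (u) (f)) (r (u) (m (r (u) (u)) (f)))) (f))  →  (m (r (m (u) (f)) (m (r (u) (u)) (f))) (f))
3. (m (r (m (u) (f)) (m (r (u) (u)) (f))) (f))  →  (m (r (m (u) (f)) (m (u) (f))) (f))


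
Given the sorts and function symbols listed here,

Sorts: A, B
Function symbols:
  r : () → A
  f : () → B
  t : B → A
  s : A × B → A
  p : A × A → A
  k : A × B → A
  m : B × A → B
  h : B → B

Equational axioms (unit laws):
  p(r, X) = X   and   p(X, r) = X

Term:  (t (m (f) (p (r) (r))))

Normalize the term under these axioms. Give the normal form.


1. (t (m (f) (p (r) (r))))  →  (t (m (f) (r)))

normal form = (t (m (f) (r)))


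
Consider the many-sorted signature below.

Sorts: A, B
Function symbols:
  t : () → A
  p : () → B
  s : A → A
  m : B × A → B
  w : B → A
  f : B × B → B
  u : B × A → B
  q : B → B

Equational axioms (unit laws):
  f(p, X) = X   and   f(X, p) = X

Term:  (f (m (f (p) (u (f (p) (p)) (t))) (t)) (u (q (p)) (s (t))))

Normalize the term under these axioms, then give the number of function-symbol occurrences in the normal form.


1. (f (m (f (p) (u (f (p) (p)) (t))) (t)) (u (q (p)) (s (t))))  →  (f (m (u (f (p) (p)) (t)) (t)) (u (q (p)) (s (t))))
2. (f (m (u (f (p) (p)) (t)) (t)) (u (q (p)) (s (t))))  →  (f (m (u (p) (t)) (t)) (u (q (p)) (s (t))))
normal form: (f (m (u (p) (t)) (t)) (u (q (p)) (s (t))))

size = 11


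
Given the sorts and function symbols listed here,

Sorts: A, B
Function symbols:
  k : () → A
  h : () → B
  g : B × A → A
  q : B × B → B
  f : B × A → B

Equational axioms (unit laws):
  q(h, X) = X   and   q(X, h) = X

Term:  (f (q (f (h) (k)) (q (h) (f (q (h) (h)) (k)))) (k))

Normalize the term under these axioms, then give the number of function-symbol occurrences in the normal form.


1. (f (q (f (h) (k)) (q (h) (f (q (h) (h)) (k)))) (k))  →  (f (q (f (h) (k)) (f (q (h) (h)) (k))) (k))
2. (f (q (f (h) (k)) (f (q (h) (h)) (k))) (k))  →  (f (q (f (h) (k)) (f (h) (k))) (k))
normal form: (f (q (f (h) (k)) (f (h) (k))) (k))

size = 9


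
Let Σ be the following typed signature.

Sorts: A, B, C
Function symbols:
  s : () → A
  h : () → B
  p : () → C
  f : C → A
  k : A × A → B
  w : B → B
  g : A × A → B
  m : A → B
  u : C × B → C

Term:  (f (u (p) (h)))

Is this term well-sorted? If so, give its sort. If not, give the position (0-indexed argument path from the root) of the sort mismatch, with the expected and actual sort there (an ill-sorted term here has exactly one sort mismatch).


well-sorted; sort = A

    (p) : C
    (h) : B
  (u (p) (h)) : C
(f (u (p) (h))) : A


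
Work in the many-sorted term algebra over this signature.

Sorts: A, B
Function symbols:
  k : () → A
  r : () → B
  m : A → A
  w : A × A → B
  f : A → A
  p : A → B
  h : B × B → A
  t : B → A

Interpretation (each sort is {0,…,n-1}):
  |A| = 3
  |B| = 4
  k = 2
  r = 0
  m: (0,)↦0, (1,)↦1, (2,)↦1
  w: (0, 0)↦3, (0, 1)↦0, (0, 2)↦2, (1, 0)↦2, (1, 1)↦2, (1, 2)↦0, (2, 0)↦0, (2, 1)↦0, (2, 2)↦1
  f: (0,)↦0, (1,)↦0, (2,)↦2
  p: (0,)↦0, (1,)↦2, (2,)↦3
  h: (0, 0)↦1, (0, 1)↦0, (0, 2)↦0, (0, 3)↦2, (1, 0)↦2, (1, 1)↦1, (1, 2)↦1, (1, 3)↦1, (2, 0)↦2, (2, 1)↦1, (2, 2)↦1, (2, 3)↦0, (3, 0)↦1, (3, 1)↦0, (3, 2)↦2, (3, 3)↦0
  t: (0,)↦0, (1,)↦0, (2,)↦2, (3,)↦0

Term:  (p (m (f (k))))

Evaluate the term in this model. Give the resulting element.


  k = 2
  (f (k)) = f(2,) = 2
  (m (f (k))) = m(2,) = 1
  (p (m (f (k)))) = p(1,) = 2

value = 2


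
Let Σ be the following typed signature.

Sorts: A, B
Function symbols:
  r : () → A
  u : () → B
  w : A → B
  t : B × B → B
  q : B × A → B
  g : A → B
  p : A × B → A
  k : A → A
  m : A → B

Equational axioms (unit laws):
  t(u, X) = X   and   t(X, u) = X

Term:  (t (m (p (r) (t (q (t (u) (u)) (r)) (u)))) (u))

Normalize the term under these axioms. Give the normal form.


normal form = (m (p (r) (q (u) (r))))

1. (t (m (p (r) (t (q (t (u) (u)) (r)) (u)))) (u))  →  (m (p (r) (t (q (t (u) (u)) (r)) (u))))
2. (m (p (r) (t (q (t (u) (u)) (r)) (u))))  →  (m (p (r) (q (t (u) (u)) (r))))
3. (m (p (r) (q (t (u) (u)) (r))))  →  (m (p (r) (q (u) (r))))


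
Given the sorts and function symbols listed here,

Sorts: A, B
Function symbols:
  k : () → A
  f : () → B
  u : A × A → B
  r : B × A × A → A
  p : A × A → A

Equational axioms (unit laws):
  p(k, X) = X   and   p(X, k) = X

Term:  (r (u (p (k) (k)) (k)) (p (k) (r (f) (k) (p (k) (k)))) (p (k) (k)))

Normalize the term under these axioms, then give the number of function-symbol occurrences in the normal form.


size = 9

1. (r (u (p (k) (k)) (k)) (p (k) (r (f) (k) (p (k) (k)))) (p (k) (k)))  →  (r (u (k) (k)) (p (k) (r (f) (k) (p (k) (k)))) (p (k) (k)))
2. (r (u (k) (k)) (p (k) (r (f) (k) (p (k) (k)))) (p (k) (k)))  →  (r (u (k) (k)) (r (f) (k) (p (k) (k))) (p (k) (k)))
3. (r (u (k) (k)) (r (f) (k) (p (k) (k))) (p (k) (k)))  →  (r (u (k) (k)) (r (f) (k) (k)) (p (k) (k)))
4. (r (u (k) (k)) (r (f) (k) (k)) (p (k) (k)))  →  (r (u (k) (k)) (r (f) (k) (k)) (k))
normal form: (r (u (k) (k)) (r (f) (k) (k)) (k))


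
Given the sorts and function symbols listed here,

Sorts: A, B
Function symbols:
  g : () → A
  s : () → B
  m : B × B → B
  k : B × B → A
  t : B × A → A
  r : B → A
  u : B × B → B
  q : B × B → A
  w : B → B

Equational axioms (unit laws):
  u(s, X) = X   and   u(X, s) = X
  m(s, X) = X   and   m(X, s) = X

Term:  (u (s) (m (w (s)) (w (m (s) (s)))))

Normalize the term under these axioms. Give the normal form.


1. (u (s) (m (w (s)) (w (m (s) (s)))))  →  (m (w (s)) (w (m (s) (s))))
2. (m (w (s)) (w (m (s) (s))))  →  (m (w (s)) (w (s)))

normal form = (m (w (s)) (w (s)))


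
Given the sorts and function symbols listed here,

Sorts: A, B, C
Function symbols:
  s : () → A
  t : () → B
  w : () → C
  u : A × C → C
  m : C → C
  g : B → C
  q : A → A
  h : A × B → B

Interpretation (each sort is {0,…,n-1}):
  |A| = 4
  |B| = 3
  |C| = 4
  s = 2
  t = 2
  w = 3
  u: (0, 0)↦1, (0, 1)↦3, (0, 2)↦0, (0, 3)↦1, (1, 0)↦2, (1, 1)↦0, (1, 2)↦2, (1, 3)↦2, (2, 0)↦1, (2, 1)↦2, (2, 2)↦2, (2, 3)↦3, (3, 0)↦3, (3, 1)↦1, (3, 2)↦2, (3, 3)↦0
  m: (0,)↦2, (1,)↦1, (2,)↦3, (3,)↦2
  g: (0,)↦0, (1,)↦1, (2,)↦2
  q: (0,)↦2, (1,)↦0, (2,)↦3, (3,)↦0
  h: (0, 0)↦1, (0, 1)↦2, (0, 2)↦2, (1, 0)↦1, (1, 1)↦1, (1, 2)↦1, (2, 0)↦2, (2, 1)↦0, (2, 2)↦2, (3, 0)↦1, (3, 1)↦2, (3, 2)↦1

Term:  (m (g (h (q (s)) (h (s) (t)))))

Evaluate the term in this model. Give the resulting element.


value = 1

  s = 2
  (q (s)) = q(2,) = 3
  s = 2
  t = 2
  (h (s) (t)) = h(2, 2) = 2
  (h (q (s)) (h (s) (t))) = h(3, 2) = 1
  (g (h (q (s)) (h (s) (t)))) = g(1,) = 1
  (m (g (h (q (s)) (h (s) (t))))) = m(1,) = 1


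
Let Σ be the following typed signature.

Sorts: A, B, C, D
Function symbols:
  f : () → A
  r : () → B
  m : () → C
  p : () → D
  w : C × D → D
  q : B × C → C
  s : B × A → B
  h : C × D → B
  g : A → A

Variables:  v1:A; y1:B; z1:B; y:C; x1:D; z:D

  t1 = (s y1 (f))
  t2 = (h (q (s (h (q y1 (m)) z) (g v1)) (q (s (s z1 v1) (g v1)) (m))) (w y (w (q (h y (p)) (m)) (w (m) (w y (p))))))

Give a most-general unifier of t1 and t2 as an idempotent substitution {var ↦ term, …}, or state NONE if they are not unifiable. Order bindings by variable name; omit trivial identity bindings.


NONE (not unifiable)

head clash or occurs-check failure — not unifiable


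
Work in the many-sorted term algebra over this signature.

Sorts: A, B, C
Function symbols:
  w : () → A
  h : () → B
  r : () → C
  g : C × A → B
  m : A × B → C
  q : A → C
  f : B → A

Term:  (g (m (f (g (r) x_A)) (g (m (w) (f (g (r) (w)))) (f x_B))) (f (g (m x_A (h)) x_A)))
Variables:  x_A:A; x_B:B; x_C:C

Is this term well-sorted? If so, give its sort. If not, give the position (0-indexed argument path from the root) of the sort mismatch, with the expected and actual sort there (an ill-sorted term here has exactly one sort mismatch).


ill-sorted at position [0, 1, 0, 1]: expected B, got A

        (r) : C
        x_A : A
      (g (r) x_A) : B
    (f (g (r) x_A)) : A
        (w) : A
            (r) : C
            (w) : A
          (g (r) (w)) : B
        (f (g (r) (w))) : A
      (m (w) (f (g (r) (w)))) : ✗ arg 1 at [0, 1, 0, 1] has sort A, expected B
        x_B : B
      (f x_B) : A
        x_A : A
        (h) : B
      (m x_A (h)) : C
      x_A : A
    (g (m x_A (h)) x_A) : B
  (f (g (m x_A (h)) x_A)) : A


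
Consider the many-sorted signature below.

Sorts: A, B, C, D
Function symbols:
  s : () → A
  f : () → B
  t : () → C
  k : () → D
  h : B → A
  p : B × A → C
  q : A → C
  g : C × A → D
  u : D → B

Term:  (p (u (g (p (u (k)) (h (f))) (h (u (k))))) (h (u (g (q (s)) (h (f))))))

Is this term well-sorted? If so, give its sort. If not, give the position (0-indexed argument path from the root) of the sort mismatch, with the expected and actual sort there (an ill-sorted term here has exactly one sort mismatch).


          (k) : D
        (u (k)) : B
          (f) : B
        (h (f)) : A
      (p (u (k)) (h (f))) : C
          (k) : D
        (u (k)) : B
      (h (u (k))) : A
    (g (p (u (k)) (h (f))) (h (u (k)))) : D
  (u (g (p (u (k)) (h (f))) (h (u (k))))) : B
          (s) : A
        (q (s)) : C
          (f) : B
        (h (f)) : A
      (g (q (s)) (h (f))) : D
    (u (g (q (s)) (h (f)))) : B
  (h (u (g (q (s)) (h (f))))) : A
(p (u (g (p (u (k)) (h (f))) (h (u (k))))) (h (u (g (q (s)) (h (f)))))) : C

well-sorted; sort = C


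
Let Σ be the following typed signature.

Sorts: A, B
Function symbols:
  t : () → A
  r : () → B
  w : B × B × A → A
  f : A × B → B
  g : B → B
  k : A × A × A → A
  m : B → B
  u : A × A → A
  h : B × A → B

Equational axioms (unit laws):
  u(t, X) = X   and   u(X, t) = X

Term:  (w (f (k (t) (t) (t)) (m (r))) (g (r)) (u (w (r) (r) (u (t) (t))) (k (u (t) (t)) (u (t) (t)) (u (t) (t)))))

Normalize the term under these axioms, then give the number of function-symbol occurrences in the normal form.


size = 19

1. (w (f (k (t) (t) (t)) (m (r))) (g (r)) (u (w (r) (r) (u (t) (t))) (k (u (t) (t)) (u (t) (t)) (u (t) (t)))))  →  (w (f (k (t) (t) (t)) (m (r))) (g (r)) (u (w (r) (r) (t)) (k (u (t) (t)) (u (t) (t)) (u (t) (t)))))
2. (w (f (k (t) (t) (t)) (m (r))) (g (r)) (u (w (r) (r) (t)) (k (u (t) (t)) (u (t) (t)) (u (t) (t)))))  →  (w (f (k (t) (t) (t)) (m (r))) (g (r)) (u (w (r) (r) (t)) (k (t) (u (t) (t)) (u (t) (t)))))
3. (w (f (k (t) (t) (t)) (m (r))) (g (r)) (u (w (r) (r) (t)) (k (t) (u (t) (t)) (u (t) (t)))))  →  (w (f (k (t) (t) (t)) (m (r))) (g (r)) (u (w (r) (r) (t)) (k (t) (t) (u (t) (t)))))
4. (w (f (k (t) (t) (t)) (m (r))) (g (r)) (u (w (r) (r) (t)) (k (t) (t) (u (t) (t)))))  →  (w (f (k (t) (t) (t)) (m (r))) (g (r)) (u (w (r) (r) (t)) (k (t) (t) (t))))
normal form: (w (f (k (t) (t) (t)) (m (r))) (g (r)) (u (w (r) (r) (t)) (k (t) (t) (t))))


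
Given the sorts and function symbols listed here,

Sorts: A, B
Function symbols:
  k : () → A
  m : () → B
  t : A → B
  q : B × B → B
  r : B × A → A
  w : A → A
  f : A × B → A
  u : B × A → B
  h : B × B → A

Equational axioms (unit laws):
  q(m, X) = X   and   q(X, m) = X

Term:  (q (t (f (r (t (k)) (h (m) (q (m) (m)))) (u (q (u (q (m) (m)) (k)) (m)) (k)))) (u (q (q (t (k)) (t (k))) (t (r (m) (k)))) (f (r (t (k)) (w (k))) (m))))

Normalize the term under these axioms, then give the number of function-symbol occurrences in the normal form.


1. (q (t (f (r (t (k)) (h (m) (q (m) (m)))) (u (q (u (q (m) (m)) (k)) (m)) (k)))) (u (q (q (t (k)) (t (k))) (t (r (m) (k)))) (f (r (t (k)) (w (k))) (m))))  →  (q (t (f (r (t (k)) (h (m) (m))) (u (q (u (q (m) (m)) (k)) (m)) (k)))) (u (q (q (t (k)) (t (k))) (t (r (m) (k)))) (f (r (t (k)) (w (k))) (m))))
2. (q (t (f (r (t (k)) (h (m) (m))) (u (q (u (q (m) (m)) (k)) (m)) (k)))) (u (q (q (t (k)) (t (k))) (t (r (m) (k)))) (f (r (t (k)) (w (k))) (m))))  →  (q (t (f (r (t (k)) (h (m) (m))) (u (u (q (m) (m)) (k)) (k)))) (u (q (q (t (k)) (t (k))) (t (r (m) (k)))) (f (r (t (k)) (w (k))) (m))))
3. (q (t (f (r (t (k)) (h (m) (m))) (u (u (q (m) (m)) (k)) (k)))) (u (q (q (t (k)) (t (k))) (t (r (m) (k)))) (f (r (t (k)) (w (k))) (m))))  →  (q (t (f (r (t (k)) (h (m) (m))) (u (u (m) (k)) (k)))) (u (q (q (t (k)) (t (k))) (t (r (m) (k)))) (f (r (t (k)) (w (k))) (m))))
normal form: (q (t (f (r (t (k)) (h (m) (m))) (u (u (m) (k)) (k)))) (u (q (q (t (k)) (t (k))) (t (r (m) (k)))) (f (r (t (k)) (w (k))) (m))))

size = 32


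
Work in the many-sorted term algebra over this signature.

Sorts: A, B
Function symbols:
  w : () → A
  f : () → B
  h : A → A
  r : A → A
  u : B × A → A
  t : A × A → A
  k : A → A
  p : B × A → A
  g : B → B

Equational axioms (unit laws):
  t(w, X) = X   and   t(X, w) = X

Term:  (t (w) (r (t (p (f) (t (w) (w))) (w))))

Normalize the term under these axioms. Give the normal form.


normal form = (r (p (f) (w)))

1. (t (w) (r (t (p (f) (t (w) (w))) (w))))  →  (r (t (p (f) (t (w) (w))) (w)))
2. (r (t (p (f) (t (w) (w))) (w)))  →  (r (p (f) (t (w) (w))))
3. (r (p (f) (t (w) (w))))  →  (r (p (f) (w)))


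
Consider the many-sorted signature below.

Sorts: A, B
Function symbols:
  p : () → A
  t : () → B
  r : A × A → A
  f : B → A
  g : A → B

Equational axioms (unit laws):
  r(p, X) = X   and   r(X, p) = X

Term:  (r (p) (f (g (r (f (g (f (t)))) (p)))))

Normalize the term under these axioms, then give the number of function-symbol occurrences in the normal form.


1. (r (p) (f (g (r (f (g (f (t)))) (p)))))  →  (f (g (r (f (g (f (t)))) (p))))
2. (f (g (r (f (g (f (t)))) (p))))  →  (f (g (f (g (f (t))))))
normal form: (f (g (f (g (f (t))))))

size = 6


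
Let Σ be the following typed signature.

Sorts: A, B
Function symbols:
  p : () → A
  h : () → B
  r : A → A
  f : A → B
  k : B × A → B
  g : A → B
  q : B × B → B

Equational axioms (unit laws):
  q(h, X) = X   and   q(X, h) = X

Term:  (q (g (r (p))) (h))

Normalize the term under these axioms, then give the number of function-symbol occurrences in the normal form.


size = 3

1. (q (g (r (p))) (h))  →  (g (r (p)))
normal form: (g (r (p)))


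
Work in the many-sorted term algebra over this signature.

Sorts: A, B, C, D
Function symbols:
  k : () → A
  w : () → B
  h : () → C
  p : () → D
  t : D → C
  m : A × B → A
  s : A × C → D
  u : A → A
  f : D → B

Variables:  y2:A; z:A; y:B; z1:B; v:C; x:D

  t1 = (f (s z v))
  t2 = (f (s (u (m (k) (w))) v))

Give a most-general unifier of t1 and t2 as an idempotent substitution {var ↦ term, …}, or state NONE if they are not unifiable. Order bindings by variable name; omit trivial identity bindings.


{z ↦ (u (m (k) (w)))}


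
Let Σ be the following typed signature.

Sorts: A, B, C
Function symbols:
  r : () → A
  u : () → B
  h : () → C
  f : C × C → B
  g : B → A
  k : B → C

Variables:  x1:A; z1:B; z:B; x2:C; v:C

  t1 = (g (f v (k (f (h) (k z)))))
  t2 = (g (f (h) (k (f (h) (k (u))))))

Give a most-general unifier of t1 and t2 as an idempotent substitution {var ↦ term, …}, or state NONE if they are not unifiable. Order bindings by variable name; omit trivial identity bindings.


{v ↦ (h), z ↦ (u)}


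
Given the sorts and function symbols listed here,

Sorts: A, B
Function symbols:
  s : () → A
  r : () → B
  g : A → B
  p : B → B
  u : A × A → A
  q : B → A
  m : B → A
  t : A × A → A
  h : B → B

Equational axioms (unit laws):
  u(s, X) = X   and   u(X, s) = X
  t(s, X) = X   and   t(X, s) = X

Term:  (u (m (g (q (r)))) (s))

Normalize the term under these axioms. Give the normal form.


normal form = (m (g (q (r))))

1. (u (m (g (q (r)))) (s))  →  (m (g (q (r))))


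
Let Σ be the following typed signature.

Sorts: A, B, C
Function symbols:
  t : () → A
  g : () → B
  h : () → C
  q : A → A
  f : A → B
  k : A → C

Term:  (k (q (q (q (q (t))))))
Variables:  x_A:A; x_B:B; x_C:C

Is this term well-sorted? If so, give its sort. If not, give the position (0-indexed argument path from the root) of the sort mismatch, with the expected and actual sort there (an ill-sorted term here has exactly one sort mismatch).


          (t) : A
        (q (t)) : A
      (q (q (t))) : A
    (q (q (q (t)))) : A
  (q (q (q (q (t))))) : A
(k (q (q (q (q (t)))))) : C

well-sorted; sort = C


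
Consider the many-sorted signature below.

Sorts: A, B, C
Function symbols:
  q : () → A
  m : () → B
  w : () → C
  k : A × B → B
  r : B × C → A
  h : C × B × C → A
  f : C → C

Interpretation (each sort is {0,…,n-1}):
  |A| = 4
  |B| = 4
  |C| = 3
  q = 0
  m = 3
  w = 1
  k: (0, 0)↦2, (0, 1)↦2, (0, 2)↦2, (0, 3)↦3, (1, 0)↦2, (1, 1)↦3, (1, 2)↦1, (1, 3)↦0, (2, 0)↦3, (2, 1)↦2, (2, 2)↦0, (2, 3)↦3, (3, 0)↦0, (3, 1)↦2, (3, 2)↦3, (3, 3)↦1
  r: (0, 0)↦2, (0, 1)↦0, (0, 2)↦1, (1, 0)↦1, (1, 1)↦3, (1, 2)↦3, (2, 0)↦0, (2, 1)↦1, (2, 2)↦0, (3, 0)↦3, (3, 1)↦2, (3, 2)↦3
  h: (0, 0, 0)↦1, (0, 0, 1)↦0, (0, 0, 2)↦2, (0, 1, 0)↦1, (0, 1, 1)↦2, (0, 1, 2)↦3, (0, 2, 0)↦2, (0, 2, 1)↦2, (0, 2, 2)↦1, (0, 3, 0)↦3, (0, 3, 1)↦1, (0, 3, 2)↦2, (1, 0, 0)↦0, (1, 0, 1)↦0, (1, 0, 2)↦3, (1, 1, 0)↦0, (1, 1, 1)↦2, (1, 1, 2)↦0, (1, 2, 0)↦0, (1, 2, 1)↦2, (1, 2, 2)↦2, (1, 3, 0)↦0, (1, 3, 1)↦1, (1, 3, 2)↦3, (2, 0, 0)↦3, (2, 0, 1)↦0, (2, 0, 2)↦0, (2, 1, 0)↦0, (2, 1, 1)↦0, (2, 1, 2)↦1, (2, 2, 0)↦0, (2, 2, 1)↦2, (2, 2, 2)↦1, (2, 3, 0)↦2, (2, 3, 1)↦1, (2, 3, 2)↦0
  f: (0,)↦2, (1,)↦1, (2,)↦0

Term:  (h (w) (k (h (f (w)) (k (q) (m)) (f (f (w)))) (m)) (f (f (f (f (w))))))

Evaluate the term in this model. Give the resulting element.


value = 0

  w = 1
  w = 1
  (f (w)) = f(1,) = 1
  q = 0
  m = 3
  (k (q) (m)) = k(0, 3) = 3
  w = 1
  (f (w)) = f(1,) = 1
  (f (f (w))) = f(1,) = 1
  (h (f (w)) (k (q) (m)) (f (f (w)))) = h(1, 3, 1) = 1
  m = 3
  (k (h (f (w)) (k (q) (m)) (f (f (w)))) (m)) = k(1, 3) = 0
  w = 1
  (f (w)) = f(1,) = 1
  (f (f (w))) = f(1,) = 1
  (f (f (f (w)))) = f(1,) = 1
  (f (f (f (f (w))))) = f(1,) = 1
  (h (w) (k (h (f (w)) (k (q) (m)) (f (f (w)))) (m)) (f (f (f (f (w)))))) = h(1, 0, 1) = 0


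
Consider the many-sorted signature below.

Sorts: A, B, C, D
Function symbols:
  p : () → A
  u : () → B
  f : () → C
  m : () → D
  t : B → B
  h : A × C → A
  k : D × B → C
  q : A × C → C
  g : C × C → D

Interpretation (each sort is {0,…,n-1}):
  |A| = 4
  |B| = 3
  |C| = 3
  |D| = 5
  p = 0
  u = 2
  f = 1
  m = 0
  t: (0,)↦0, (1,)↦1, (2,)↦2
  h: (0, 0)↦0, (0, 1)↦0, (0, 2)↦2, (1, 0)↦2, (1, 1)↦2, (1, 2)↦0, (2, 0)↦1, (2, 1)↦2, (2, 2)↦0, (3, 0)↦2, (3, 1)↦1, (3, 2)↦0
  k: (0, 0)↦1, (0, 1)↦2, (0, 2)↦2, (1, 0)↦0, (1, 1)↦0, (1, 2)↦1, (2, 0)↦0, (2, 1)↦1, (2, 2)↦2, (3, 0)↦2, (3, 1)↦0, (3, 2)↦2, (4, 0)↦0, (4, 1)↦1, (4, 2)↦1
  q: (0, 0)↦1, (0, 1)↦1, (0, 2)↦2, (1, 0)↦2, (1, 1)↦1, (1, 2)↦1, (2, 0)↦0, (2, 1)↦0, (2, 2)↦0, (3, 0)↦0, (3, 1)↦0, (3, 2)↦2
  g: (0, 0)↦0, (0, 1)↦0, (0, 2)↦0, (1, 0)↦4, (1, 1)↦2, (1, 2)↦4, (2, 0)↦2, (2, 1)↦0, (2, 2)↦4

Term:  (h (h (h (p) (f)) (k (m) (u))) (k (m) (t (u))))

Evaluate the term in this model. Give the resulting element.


  p = 0
  f = 1
  (h (p) (f)) = h(0, 1) = 0
  m = 0
  u = 2
  (k (m) (u)) = k(0, 2) = 2
  (h (h (p) (f)) (k (m) (u))) = h(0, 2) = 2
  m = 0
  u = 2
  (t (u)) = t(2,) = 2
  (k (m) (t (u))) = k(0, 2) = 2
  (h (h (h (p) (f)) (k (m) (u))) (k (m) (t (u)))) = h(2, 2) = 0

value = 0
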